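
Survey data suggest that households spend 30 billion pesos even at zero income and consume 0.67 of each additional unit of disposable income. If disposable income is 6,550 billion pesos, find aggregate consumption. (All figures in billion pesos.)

C = 4418.5

C = 30 + 0.67(6550) = 30 + 4388.5 = 4418.5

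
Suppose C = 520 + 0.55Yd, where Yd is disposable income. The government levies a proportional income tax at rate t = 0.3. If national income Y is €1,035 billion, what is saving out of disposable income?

Yd = (1 − 0.3)(1035) = 0.7(1035) = 724.5
C = 520 + 0.55(724.5) = 520 + 398.475 = 918.475
S = Yd − C = 724.5 − 918.475 = -193.975

S = -193.975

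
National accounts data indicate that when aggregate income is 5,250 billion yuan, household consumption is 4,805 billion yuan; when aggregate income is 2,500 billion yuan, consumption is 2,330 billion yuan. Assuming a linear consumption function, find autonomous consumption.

a = 80

MPC = ΔC/ΔY = (4805 − 2330)/(5250 − 2500) = 2475/2750 = 0.9
a = C − MPC·Y = 2330 − 0.9(2500) = 2330 − 2250 = 80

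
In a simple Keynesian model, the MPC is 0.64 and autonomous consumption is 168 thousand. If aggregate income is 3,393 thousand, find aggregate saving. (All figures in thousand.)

C = 168 + 0.64(3393) = 168 + 2171.52 = 2339.52
S = Y − C = 3393 − 2339.52 = 1053.48

S = 1053.48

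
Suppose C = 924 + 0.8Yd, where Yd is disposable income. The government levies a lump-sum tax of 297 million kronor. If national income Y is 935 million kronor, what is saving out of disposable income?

Yd = Y − T = 935 − 297 = 638
C = 924 + 0.8(638) = 924 + 510.4 = 1434.4
S = Yd − C = 638 − 1434.4 = -796.4

S = -796.4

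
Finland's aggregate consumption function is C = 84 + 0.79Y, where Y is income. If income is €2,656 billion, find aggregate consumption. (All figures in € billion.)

C = 84 + 0.79(2656) = 84 + 2098.24 = 2182.24

C = 2182.24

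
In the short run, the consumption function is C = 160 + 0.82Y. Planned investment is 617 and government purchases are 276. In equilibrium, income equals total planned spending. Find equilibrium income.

Y = C + I + G = 160 + 0.82Y + 617 + 276
Y − 0.82Y = 1053
0.18Y = 1053, so Y = 1053/0.18 = 5850

Y = 5850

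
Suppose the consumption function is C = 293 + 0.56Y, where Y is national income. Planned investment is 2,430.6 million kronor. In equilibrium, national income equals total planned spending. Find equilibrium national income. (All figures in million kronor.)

Y = C + I = 293 + 0.56Y + 2430.6
Y − 0.56Y = 2723.6
0.44Y = 2723.6, so Y = 2723.6/0.44 = 6190

Y = 6190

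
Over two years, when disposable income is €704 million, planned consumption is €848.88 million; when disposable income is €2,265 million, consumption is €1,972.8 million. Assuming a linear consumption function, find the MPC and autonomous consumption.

MPC = 0.72; a = 342

MPC = ΔC/ΔY = (1972.8 − 848.88)/(2265 − 704) = 1123.92/1561 = 0.72
a = C − MPC·Y = 848.88 − 0.72(704) = 848.88 − 506.88 = 342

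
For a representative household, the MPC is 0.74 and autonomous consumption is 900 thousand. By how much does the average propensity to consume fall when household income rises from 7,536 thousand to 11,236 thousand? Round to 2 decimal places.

ΔAPC = 0.04

At Y = 7536: C = 900 + 0.74(7536) = 6476.64, APC = 6476.64/7536 = 0.859
At Y = 11236: C = 9214.64, APC = 9214.64/11236 = 0.820
Fall in APC = 0.859 − 0.820 = 0.039 ≈ 0.04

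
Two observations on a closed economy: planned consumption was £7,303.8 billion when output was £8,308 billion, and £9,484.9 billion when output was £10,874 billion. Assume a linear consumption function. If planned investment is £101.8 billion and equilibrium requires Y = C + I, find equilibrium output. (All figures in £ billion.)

Y = 2292

MPC = (9484.9 − 7303.8)/(10874 − 8308) = 2181.1/2566 = 0.85
a = 7303.8 − 0.85(8308) = 242
Equilibrium: Y = 242 + 0.85Y + 101.8
0.15Y = 343.8, so Y = 343.8/0.15 = 2292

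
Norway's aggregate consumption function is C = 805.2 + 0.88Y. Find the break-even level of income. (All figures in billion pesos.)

Y = 6710

At break-even, C = Y: 805.2 + 0.88Y = Y
0.12Y = 805.2, so Y = 805.2/0.12 = 6710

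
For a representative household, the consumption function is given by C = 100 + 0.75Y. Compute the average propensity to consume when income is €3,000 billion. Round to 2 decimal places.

APC = 0.78

C = 100 + 0.75(3000) = 2350
APC = C/Y = 2350/3000 = 0.78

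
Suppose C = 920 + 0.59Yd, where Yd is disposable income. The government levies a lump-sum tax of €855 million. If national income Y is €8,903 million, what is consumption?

C = 5668.32

Yd = Y − T = 8903 − 855 = 8048
C = 920 + 0.59(8048) = 920 + 4748.32 = 5668.32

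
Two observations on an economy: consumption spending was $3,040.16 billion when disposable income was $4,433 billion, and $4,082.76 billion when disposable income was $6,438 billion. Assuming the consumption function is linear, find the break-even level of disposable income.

Y = 1531.25

MPC = (4082.76 − 3040.16)/(6438 − 4433) = 1042.6/2005 = 0.52
a = 3040.16 − 0.52(4433) = 3040.16 − 2305.16 = 735
Break-even: Y = a/(1−MPC) = 735/0.48 = 1531.25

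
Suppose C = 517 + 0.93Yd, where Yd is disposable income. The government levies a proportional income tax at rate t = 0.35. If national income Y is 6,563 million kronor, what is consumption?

Yd = (1 − 0.35)(6563) = 0.65(6563) = 4265.95
C = 517 + 0.93(4265.95) = 517 + 3967.3335 = 4484.3335

C = 4484.3335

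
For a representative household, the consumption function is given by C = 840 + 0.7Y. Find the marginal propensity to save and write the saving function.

MPS = 1 − MPC = 1 − 0.7 = 0.3
S = Y − C = -840 + 0.3Y

MPS = 0.3; S = -840 + 0.3Y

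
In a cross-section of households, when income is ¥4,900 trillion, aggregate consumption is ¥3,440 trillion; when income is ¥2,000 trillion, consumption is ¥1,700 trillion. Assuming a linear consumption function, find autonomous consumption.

a = 500

MPC = ΔC/ΔY = (3440 − 1700)/(4900 − 2000) = 1740/2900 = 0.6
a = C − MPC·Y = 1700 − 0.6(2000) = 1700 − 1200 = 500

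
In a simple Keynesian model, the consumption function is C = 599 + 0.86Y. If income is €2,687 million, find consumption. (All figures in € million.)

C = 599 + 0.86(2687) = 599 + 2310.82 = 2909.82

C = 2909.82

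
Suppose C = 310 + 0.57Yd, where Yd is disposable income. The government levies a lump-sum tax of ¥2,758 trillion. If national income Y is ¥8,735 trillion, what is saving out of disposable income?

Yd = Y − T = 8735 − 2758 = 5977
C = 310 + 0.57(5977) = 310 + 3406.89 = 3716.89
S = Yd − C = 5977 − 3716.89 = 2260.11

S = 2260.11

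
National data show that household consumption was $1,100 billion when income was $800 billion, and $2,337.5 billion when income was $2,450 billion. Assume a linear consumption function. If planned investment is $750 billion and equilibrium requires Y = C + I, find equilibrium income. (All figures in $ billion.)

Y = 5000

MPC = (2337.5 − 1100)/(2450 − 800) = 1237.5/1650 = 0.75
a = 1100 − 0.75(800) = 500
Equilibrium: Y = 500 + 0.75Y + 750
0.25Y = 1250, so Y = 1250/0.25 = 5000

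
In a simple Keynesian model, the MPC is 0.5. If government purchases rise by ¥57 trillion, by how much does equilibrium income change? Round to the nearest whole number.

The multiplier is 1/(1 − MPC) = 1/0.5.
ΔY = 57/0.5 = 114.00 ≈ 114

ΔY ≈ 114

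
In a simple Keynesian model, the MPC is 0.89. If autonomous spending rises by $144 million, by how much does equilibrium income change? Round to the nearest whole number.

The multiplier is 1/(1 − MPC) = 1/0.11.
ΔY = 144/0.11 = 1309.09 ≈ 1309

ΔY ≈ 1309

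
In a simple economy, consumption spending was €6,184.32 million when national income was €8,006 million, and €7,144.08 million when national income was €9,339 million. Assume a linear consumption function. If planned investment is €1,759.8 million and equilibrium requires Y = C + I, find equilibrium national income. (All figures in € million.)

MPC = (7144.08 − 6184.32)/(9339 − 8006) = 959.76/1333 = 0.72
a = 6184.32 − 0.72(8006) = 420
Equilibrium: Y = 420 + 0.72Y + 1759.8
0.28Y = 2179.8, so Y = 2179.8/0.28 = 7785

Y = 7785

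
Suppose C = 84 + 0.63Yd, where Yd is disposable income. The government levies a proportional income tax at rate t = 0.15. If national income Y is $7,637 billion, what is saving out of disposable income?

S = 2317.8365

Yd = (1 − 0.15)(7637) = 0.85(7637) = 6491.45
C = 84 + 0.63(6491.45) = 84 + 4089.6135 = 4173.6135
S = Yd − C = 6491.45 − 4173.6135 = 2317.8365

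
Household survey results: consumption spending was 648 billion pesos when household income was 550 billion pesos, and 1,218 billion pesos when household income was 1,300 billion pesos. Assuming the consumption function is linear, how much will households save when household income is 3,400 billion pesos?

S = 586

MPC = (1218 − 648)/(1300 − 550) = 570/750 = 0.76
a = 648 − 0.76(550) = 648 − 418 = 230
C = 230 + 0.76(3400) = 2814
S = 3400 − 2814 = 586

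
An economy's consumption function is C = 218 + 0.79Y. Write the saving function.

S = -218 + 0.21Y

S = Y − C = Y − (218 + 0.79Y) = -218 + (1 − 0.79)Y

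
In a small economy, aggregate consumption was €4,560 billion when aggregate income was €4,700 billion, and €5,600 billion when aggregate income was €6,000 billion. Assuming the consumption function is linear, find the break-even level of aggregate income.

MPC = (5600 − 4560)/(6000 − 4700) = 1040/1300 = 0.8
a = 4560 − 0.8(4700) = 4560 − 3760 = 800
Break-even: Y = a/(1−MPC) = 800/0.2 = 4000

Y = 4000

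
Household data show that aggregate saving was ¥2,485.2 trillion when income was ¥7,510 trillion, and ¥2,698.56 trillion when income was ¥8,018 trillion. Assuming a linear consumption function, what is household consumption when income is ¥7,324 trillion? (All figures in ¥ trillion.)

MPS = ΔS/ΔY = (2698.56 − 2485.2)/(8018 − 7510) = 213.36/508 = 0.42
MPC = 1 − MPS = 0.58
Autonomous saving = 2485.2 − 0.42(7510) = -669, so a = 669
C = 669 + 0.58(7324) = 669 + 4247.92 = 4916.92

C = 4916.92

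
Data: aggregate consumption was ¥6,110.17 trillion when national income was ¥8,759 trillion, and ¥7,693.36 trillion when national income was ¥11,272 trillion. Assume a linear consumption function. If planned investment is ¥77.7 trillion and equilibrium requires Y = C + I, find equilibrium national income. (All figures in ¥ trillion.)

MPC = (7693.36 − 6110.17)/(11272 − 8759) = 1583.19/2513 = 0.63
a = 6110.17 − 0.63(8759) = 592
Equilibrium: Y = 592 + 0.63Y + 77.7
0.37Y = 669.7, so Y = 669.7/0.37 = 1810

Y = 1810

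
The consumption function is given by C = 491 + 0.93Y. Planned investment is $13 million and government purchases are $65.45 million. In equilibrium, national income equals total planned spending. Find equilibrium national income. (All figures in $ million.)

Y = 8135

Y = C + I + G = 491 + 0.93Y + 13 + 65.45
Y − 0.93Y = 569.45
0.07Y = 569.45, so Y = 569.45/0.07 = 8135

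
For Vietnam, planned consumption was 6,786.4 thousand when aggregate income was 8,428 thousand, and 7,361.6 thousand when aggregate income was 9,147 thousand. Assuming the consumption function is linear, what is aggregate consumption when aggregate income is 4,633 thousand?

C = 3750.4

MPC = (7361.6 − 6786.4)/(9147 − 8428) = 575.2/719 = 0.8
a = 6786.4 − 0.8(8428) = 6786.4 − 6742.4 = 44
C = 44 + 0.8(4633) = 44 + 3706.4 = 3750.4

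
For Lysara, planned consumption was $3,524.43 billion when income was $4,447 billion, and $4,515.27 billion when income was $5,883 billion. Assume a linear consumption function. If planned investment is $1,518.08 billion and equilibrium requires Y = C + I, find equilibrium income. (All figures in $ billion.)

Y = 6368

MPC = (4515.27 − 3524.43)/(5883 − 4447) = 990.84/1436 = 0.69
a = 3524.43 − 0.69(4447) = 456
Equilibrium: Y = 456 + 0.69Y + 1518.08
0.31Y = 1974.08, so Y = 1974.08/0.31 = 6368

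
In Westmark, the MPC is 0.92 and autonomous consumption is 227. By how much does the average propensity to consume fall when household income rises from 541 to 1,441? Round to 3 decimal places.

ΔAPC = 0.262

At Y = 541: C = 227 + 0.92(541) = 724.72, APC = 724.72/541 = 1.3396
At Y = 1441: C = 1552.72, APC = 1552.72/1441 = 1.0775
Fall in APC = 1.3396 − 1.0775 = 0.2621 ≈ 0.262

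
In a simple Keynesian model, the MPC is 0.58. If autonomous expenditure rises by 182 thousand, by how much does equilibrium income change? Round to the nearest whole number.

ΔY ≈ 433

The multiplier is 1/(1 − MPC) = 1/0.42.
ΔY = 182/0.42 = 433.33 ≈ 433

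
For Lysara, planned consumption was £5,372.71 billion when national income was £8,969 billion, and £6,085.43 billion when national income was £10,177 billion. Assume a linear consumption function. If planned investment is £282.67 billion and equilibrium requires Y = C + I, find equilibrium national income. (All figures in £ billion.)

Y = 887

MPC = (6085.43 − 5372.71)/(10177 − 8969) = 712.72/1208 = 0.59
a = 5372.71 − 0.59(8969) = 81
Equilibrium: Y = 81 + 0.59Y + 282.67
0.41Y = 363.67, so Y = 363.67/0.41 = 887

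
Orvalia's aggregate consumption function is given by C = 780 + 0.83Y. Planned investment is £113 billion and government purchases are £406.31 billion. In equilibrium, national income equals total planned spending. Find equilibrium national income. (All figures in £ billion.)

Y = 7643

Y = C + I + G = 780 + 0.83Y + 113 + 406.31
Y − 0.83Y = 1299.31
0.17Y = 1299.31, so Y = 1299.31/0.17 = 7643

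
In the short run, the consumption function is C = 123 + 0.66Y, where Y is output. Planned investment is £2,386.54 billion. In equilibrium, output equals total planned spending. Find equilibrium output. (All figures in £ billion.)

Y = C + I = 123 + 0.66Y + 2386.54
Y − 0.66Y = 2509.54
0.34Y = 2509.54, so Y = 2509.54/0.34 = 7381

Y = 7381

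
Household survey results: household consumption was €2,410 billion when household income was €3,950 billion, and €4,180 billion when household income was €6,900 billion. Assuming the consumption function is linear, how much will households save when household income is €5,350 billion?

S = 2100

MPC = (4180 − 2410)/(6900 − 3950) = 1770/2950 = 0.6
a = 2410 − 0.6(3950) = 2410 − 2370 = 40
C = 40 + 0.6(5350) = 3250
S = 5350 − 3250 = 2100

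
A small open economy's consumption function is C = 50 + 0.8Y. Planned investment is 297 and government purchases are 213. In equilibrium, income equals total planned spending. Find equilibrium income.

Y = 2800

Y = C + I + G = 50 + 0.8Y + 297 + 213
Y − 0.8Y = 560
0.2Y = 560, so Y = 560/0.2 = 2800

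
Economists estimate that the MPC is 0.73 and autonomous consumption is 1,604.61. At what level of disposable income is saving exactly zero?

Y = 5943

At break-even, C = Y: 1604.61 + 0.73Y = Y
0.27Y = 1604.61, so Y = 1604.61/0.27 = 5943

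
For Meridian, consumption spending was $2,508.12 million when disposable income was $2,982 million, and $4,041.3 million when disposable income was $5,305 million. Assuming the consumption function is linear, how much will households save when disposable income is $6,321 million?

S = 1609.14

MPC = (4041.3 − 2508.12)/(5305 − 2982) = 1533.18/2323 = 0.66
a = 2508.12 − 0.66(2982) = 2508.12 − 1968.12 = 540
C = 540 + 0.66(6321) = 4711.86
S = 6321 − 4711.86 = 1609.14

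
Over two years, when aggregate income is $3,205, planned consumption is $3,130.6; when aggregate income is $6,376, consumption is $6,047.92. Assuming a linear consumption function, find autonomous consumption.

MPC = ΔC/ΔY = (6047.92 − 3130.6)/(6376 − 3205) = 2917.32/3171 = 0.92
a = C − MPC·Y = 3130.6 − 0.92(3205) = 3130.6 − 2948.6 = 182

a = 182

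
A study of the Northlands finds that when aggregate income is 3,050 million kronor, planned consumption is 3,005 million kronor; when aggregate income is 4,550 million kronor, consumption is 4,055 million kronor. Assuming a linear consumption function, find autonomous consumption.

MPC = ΔC/ΔY = (4055 − 3005)/(4550 − 3050) = 1050/1500 = 0.7
a = C − MPC·Y = 3005 − 0.7(3050) = 3005 − 2135 = 870

a = 870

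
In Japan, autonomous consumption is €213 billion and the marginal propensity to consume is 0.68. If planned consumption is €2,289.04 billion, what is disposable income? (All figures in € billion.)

213 + 0.68Y = 2289.04
0.68Y = 2076.04, so Y = 2076.04/0.68 = 3053

Y = 3053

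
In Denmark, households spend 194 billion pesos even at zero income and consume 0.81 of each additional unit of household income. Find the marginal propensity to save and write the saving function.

MPS = 0.19; S = -194 + 0.19Y

MPS = 1 − MPC = 1 − 0.81 = 0.19
S = Y − C = -194 + 0.19Y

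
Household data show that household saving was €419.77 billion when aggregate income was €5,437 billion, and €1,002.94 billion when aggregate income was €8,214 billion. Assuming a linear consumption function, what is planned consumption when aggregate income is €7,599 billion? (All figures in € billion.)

MPS = ΔS/ΔY = (1002.94 − 419.77)/(8214 − 5437) = 583.17/2777 = 0.21
MPC = 1 − MPS = 0.79
Autonomous saving = 419.77 − 0.21(5437) = -722, so a = 722
C = 722 + 0.79(7599) = 722 + 6003.21 = 6725.21

C = 6725.21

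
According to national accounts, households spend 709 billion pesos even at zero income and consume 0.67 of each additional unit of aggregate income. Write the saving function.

S = Y − C = Y − (709 + 0.67Y) = -709 + (1 − 0.67)Y

S = -709 + 0.33Y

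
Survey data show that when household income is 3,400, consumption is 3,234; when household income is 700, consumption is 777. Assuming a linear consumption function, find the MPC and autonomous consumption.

MPC = 0.91; a = 140

MPC = ΔC/ΔY = (3234 − 777)/(3400 − 700) = 2457/2700 = 0.91
a = C − MPC·Y = 777 − 0.91(700) = 777 − 637 = 140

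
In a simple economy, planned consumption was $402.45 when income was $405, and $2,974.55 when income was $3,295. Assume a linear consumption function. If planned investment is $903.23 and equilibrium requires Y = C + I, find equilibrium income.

Y = 8593

MPC = (2974.55 − 402.45)/(3295 − 405) = 2572.1/2890 = 0.89
a = 402.45 − 0.89(405) = 42
Equilibrium: Y = 42 + 0.89Y + 903.23
0.11Y = 945.23, so Y = 945.23/0.11 = 8593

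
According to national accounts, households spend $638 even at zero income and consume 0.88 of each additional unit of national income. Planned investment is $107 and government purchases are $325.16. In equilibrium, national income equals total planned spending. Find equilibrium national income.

Y = C + I + G = 638 + 0.88Y + 107 + 325.16
Y − 0.88Y = 1070.16
0.12Y = 1070.16, so Y = 1070.16/0.12 = 8918

Y = 8918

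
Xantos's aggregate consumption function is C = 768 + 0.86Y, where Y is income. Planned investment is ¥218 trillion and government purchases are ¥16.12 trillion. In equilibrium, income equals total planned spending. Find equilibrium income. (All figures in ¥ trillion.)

Y = C + I + G = 768 + 0.86Y + 218 + 16.12
Y − 0.86Y = 1002.12
0.14Y = 1002.12, so Y = 1002.12/0.14 = 7158

Y = 7158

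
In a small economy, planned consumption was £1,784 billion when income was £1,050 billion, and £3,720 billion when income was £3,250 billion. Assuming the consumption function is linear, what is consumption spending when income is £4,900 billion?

C = 5172

MPC = (3720 − 1784)/(3250 − 1050) = 1936/2200 = 0.88
a = 1784 − 0.88(1050) = 1784 − 924 = 860
C = 860 + 0.88(4900) = 860 + 4312 = 5172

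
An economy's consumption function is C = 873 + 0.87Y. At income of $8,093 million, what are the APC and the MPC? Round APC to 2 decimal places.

APC = 0.98; MPC = 0.87

MPC = 0.87 (the slope of the consumption function)
C = 873 + 0.87(8093) = 7913.91, so APC = 7913.91/8093 = 0.98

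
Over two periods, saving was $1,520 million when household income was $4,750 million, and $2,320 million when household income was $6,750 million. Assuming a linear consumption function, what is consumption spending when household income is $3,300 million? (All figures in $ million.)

C = 2360

MPS = ΔS/ΔY = (2320 − 1520)/(6750 − 4750) = 800/2000 = 0.4
MPC = 1 − MPS = 0.6
Autonomous saving = 1520 − 0.4(4750) = -380, so a = 380
C = 380 + 0.6(3300) = 380 + 1980 = 2360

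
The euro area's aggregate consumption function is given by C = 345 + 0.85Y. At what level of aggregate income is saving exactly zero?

Y = 2300

At break-even, C = Y: 345 + 0.85Y = Y
0.15Y = 345, so Y = 345/0.15 = 2300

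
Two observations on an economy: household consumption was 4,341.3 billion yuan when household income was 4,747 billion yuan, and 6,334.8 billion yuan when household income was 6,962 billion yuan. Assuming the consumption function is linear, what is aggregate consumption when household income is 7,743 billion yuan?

MPC = (6334.8 − 4341.3)/(6962 − 4747) = 1993.5/2215 = 0.9
a = 4341.3 − 0.9(4747) = 4341.3 − 4272.3 = 69
C = 69 + 0.9(7743) = 69 + 6968.7 = 7037.7

C = 7037.7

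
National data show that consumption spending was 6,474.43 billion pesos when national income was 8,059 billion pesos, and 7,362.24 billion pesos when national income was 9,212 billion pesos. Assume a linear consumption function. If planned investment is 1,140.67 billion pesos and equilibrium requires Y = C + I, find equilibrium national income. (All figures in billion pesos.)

MPC = (7362.24 − 6474.43)/(9212 − 8059) = 887.81/1153 = 0.77
a = 6474.43 − 0.77(8059) = 269
Equilibrium: Y = 269 + 0.77Y + 1140.67
0.23Y = 1409.67, so Y = 1409.67/0.23 = 6129

Y = 6129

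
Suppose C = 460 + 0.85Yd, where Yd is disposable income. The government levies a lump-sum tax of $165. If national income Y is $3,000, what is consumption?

Yd = Y − T = 3000 − 165 = 2835
C = 460 + 0.85(2835) = 460 + 2409.75 = 2869.75

C = 2869.75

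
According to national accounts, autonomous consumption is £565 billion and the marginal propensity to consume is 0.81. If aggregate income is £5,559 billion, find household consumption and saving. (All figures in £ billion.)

C = 565 + 0.81(5559) = 565 + 4502.79 = 5067.79
S = Y − C = 5559 − 5067.79 = 491.21

C = 5067.79; S = 491.21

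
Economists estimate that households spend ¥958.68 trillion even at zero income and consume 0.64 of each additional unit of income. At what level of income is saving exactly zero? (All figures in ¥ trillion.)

At break-even, C = Y: 958.68 + 0.64Y = Y
0.36Y = 958.68, so Y = 958.68/0.36 = 2663

Y = 2663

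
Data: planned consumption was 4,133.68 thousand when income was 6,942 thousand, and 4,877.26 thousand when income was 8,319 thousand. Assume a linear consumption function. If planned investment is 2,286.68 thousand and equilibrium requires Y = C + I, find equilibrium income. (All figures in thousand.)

Y = 5808

MPC = (4877.26 − 4133.68)/(8319 − 6942) = 743.58/1377 = 0.54
a = 4133.68 − 0.54(6942) = 385
Equilibrium: Y = 385 + 0.54Y + 2286.68
0.46Y = 2671.68, so Y = 2671.68/0.46 = 5808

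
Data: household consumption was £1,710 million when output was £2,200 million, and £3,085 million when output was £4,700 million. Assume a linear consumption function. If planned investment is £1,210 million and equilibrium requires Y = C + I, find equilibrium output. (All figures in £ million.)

MPC = (3085 − 1710)/(4700 − 2200) = 1375/2500 = 0.55
a = 1710 − 0.55(2200) = 500
Equilibrium: Y = 500 + 0.55Y + 1210
0.45Y = 1710, so Y = 1710/0.45 = 3800

Y = 3800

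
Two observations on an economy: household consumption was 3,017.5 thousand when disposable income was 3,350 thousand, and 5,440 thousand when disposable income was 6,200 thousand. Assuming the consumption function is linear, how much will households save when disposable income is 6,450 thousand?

MPC = (5440 − 3017.5)/(6200 − 3350) = 2422.5/2850 = 0.85
a = 3017.5 − 0.85(3350) = 3017.5 − 2847.5 = 170
C = 170 + 0.85(6450) = 5652.5
S = 6450 − 5652.5 = 797.5

S = 797.5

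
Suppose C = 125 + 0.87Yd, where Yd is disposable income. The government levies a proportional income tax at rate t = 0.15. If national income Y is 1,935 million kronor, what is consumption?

C = 1555.9325

Yd = (1 − 0.15)(1935) = 0.85(1935) = 1644.75
C = 125 + 0.87(1644.75) = 125 + 1430.9325 = 1555.9325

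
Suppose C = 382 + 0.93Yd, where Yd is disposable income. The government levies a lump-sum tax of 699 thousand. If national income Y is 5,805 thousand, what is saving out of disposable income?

S = -24.58

Yd = Y − T = 5805 − 699 = 5106
C = 382 + 0.93(5106) = 382 + 4748.58 = 5130.58
S = Yd − C = 5106 − 5130.58 = -24.58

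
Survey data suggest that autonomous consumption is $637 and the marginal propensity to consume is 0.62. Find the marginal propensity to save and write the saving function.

MPS = 1 − MPC = 1 − 0.62 = 0.38
S = Y − C = -637 + 0.38Y

MPS = 0.38; S = -637 + 0.38Y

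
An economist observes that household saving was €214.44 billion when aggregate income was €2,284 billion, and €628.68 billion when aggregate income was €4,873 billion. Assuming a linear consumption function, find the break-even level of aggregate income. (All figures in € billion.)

Y = 943.75

MPS = ΔS/ΔY = (628.68 − 214.44)/(4873 − 2284) = 414.24/2589 = 0.16
MPC = 1 − MPS = 0.84
From S(2284) = 214.44: −a + 0.16(2284) = 214.44, so a = 365.44 − 214.44 = 151
Break-even (S = 0): Y = a/MPS = 151/0.16 = 943.75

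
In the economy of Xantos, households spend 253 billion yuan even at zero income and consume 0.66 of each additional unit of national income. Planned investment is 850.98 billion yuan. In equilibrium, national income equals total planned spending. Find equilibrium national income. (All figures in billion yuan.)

Y = C + I = 253 + 0.66Y + 850.98
Y − 0.66Y = 1103.98
0.34Y = 1103.98, so Y = 1103.98/0.34 = 3247

Y = 3247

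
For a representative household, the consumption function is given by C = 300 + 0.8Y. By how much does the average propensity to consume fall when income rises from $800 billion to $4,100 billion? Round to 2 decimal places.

At Y = 800: C = 300 + 0.8(800) = 940, APC = 940/800 = 1.175
At Y = 4100: C = 3580, APC = 3580/4100 = 0.873
Fall in APC = 1.175 − 0.873 = 0.302 ≈ 0.30

ΔAPC = 0.30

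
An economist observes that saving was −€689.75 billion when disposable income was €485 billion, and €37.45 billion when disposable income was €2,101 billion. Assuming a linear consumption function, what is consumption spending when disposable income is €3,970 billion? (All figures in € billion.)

MPS = ΔS/ΔY = (37.45 − (-689.75))/(2101 − 485) = 727.2/1616 = 0.45
MPC = 1 − MPS = 0.55
Autonomous saving = -689.75 − 0.45(485) = -908, so a = 908
C = 908 + 0.55(3970) = 908 + 2183.5 = 3091.5

C = 3091.5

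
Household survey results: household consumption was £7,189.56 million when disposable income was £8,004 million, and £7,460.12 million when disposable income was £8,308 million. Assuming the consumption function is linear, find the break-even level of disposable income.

Y = 600

MPC = (7460.12 − 7189.56)/(8308 − 8004) = 270.56/304 = 0.89
a = 7189.56 − 0.89(8004) = 7189.56 − 7123.56 = 66
Break-even: Y = a/(1−MPC) = 66/0.11 = 600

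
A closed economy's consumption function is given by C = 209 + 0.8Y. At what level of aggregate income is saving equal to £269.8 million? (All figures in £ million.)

Y = 2394

S = Y − C = -209 + 0.2Y
-209 + 0.2Y = 269.8, so 0.2Y = 478.8 and Y = 2394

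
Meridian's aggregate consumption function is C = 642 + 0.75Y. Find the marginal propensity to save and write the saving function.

MPS = 1 − MPC = 1 − 0.75 = 0.25
S = Y − C = -642 + 0.25Y

MPS = 0.25; S = -642 + 0.25Y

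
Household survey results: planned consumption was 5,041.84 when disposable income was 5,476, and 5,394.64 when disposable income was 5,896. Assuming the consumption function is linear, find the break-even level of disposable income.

Y = 2762.5

MPC = (5394.64 − 5041.84)/(5896 − 5476) = 352.8/420 = 0.84
a = 5041.84 − 0.84(5476) = 5041.84 − 4599.84 = 442
Break-even: Y = a/(1−MPC) = 442/0.16 = 2762.5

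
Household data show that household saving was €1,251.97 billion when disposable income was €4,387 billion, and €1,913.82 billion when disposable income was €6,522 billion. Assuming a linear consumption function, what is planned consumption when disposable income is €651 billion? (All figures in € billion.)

MPS = ΔS/ΔY = (1913.82 − 1251.97)/(6522 − 4387) = 661.85/2135 = 0.31
MPC = 1 − MPS = 0.69
Autonomous saving = 1251.97 − 0.31(4387) = -108, so a = 108
C = 108 + 0.69(651) = 108 + 449.19 = 557.19

C = 557.19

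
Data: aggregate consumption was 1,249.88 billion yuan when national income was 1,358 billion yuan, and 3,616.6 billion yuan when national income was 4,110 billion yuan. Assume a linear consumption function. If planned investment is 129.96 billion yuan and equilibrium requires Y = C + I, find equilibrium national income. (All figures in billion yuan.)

MPC = (3616.6 − 1249.88)/(4110 − 1358) = 2366.72/2752 = 0.86
a = 1249.88 − 0.86(1358) = 82
Equilibrium: Y = 82 + 0.86Y + 129.96
0.14Y = 211.96, so Y = 211.96/0.14 = 1514

Y = 1514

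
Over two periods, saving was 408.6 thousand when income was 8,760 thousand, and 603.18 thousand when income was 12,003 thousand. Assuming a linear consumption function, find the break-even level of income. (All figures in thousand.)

MPS = ΔS/ΔY = (603.18 − 408.6)/(12003 − 8760) = 194.58/3243 = 0.06
MPC = 1 − MPS = 0.94
From S(8760) = 408.6: −a + 0.06(8760) = 408.6, so a = 525.6 − 408.6 = 117
Break-even (S = 0): Y = a/MPS = 117/0.06 = 1950

Y = 1950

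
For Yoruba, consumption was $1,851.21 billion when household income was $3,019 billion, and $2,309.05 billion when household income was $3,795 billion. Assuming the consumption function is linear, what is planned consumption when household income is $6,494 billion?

MPC = (2309.05 − 1851.21)/(3795 − 3019) = 457.84/776 = 0.59
a = 1851.21 − 0.59(3019) = 1851.21 − 1781.21 = 70
C = 70 + 0.59(6494) = 70 + 3831.46 = 3901.46

C = 3901.46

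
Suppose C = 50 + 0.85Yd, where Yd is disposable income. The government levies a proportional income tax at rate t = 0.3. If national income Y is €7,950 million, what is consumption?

C = 4780.25

Yd = (1 − 0.3)(7950) = 0.7(7950) = 5565
C = 50 + 0.85(5565) = 50 + 4730.25 = 4780.25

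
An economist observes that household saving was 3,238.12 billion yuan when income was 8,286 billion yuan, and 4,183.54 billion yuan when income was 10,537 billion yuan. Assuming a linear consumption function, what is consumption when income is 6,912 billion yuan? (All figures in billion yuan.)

MPS = ΔS/ΔY = (4183.54 − 3238.12)/(10537 − 8286) = 945.42/2251 = 0.42
MPC = 1 − MPS = 0.58
Autonomous saving = 3238.12 − 0.42(8286) = -242, so a = 242
C = 242 + 0.58(6912) = 242 + 4008.96 = 4250.96

C = 4250.96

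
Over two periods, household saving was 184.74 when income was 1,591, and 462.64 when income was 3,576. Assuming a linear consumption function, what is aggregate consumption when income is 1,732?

MPS = ΔS/ΔY = (462.64 − 184.74)/(3576 − 1591) = 277.9/1985 = 0.14
MPC = 1 − MPS = 0.86
Autonomous saving = 184.74 − 0.14(1591) = -38, so a = 38
C = 38 + 0.86(1732) = 38 + 1489.52 = 1527.52

C = 1527.52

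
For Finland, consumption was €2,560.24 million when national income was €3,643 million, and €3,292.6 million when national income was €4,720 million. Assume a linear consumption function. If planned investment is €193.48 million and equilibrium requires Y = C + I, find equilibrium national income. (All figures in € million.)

MPC = (3292.6 − 2560.24)/(4720 − 3643) = 732.36/1077 = 0.68
a = 2560.24 − 0.68(3643) = 83
Equilibrium: Y = 83 + 0.68Y + 193.48
0.32Y = 276.48, so Y = 276.48/0.32 = 864

Y = 864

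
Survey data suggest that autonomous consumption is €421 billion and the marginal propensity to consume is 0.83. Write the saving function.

S = Y − C = Y − (421 + 0.83Y) = -421 + (1 − 0.83)Y

S = -421 + 0.17Y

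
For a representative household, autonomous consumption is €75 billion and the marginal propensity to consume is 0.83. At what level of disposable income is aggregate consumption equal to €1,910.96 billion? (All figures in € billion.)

75 + 0.83Y = 1910.96
0.83Y = 1835.96, so Y = 1835.96/0.83 = 2212

Y = 2212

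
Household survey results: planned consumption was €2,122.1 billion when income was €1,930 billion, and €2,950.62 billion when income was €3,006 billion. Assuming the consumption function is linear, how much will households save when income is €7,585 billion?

S = 1108.55

MPC = (2950.62 − 2122.1)/(3006 − 1930) = 828.52/1076 = 0.77
a = 2122.1 − 0.77(1930) = 2122.1 − 1486.1 = 636
C = 636 + 0.77(7585) = 6476.45
S = 7585 − 6476.45 = 1108.55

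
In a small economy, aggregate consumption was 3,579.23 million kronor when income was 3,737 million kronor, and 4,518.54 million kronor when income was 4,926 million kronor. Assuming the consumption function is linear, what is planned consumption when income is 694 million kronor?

C = 1175.26

MPC = (4518.54 − 3579.23)/(4926 − 3737) = 939.31/1189 = 0.79
a = 3579.23 − 0.79(3737) = 3579.23 − 2952.23 = 627
C = 627 + 0.79(694) = 627 + 548.26 = 1175.26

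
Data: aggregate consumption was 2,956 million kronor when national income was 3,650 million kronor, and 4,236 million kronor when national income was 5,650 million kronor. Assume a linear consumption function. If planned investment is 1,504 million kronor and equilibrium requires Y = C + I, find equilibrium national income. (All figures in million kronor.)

Y = 5900

MPC = (4236 − 2956)/(5650 − 3650) = 1280/2000 = 0.64
a = 2956 − 0.64(3650) = 620
Equilibrium: Y = 620 + 0.64Y + 1504
0.36Y = 2124, so Y = 2124/0.36 = 5900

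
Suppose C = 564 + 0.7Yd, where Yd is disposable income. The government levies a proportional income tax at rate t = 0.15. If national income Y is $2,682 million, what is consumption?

Yd = (1 − 0.15)(2682) = 0.85(2682) = 2279.7
C = 564 + 0.7(2279.7) = 564 + 1595.79 = 2159.79

C = 2159.79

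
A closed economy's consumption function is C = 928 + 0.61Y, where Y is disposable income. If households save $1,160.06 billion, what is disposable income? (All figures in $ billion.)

S = Y − C = -928 + 0.39Y
-928 + 0.39Y = 1160.06, so 0.39Y = 2088.06 and Y = 5354

Y = 5354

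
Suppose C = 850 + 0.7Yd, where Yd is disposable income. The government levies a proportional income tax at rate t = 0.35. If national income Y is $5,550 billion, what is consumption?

Yd = (1 − 0.35)(5550) = 0.65(5550) = 3607.5
C = 850 + 0.7(3607.5) = 850 + 2525.25 = 3375.25

C = 3375.25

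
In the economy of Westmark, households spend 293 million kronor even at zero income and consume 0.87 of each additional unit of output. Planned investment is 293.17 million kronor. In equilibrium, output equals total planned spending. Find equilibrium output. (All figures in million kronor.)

Y = C + I = 293 + 0.87Y + 293.17
Y − 0.87Y = 586.17
0.13Y = 586.17, so Y = 586.17/0.13 = 4509

Y = 4509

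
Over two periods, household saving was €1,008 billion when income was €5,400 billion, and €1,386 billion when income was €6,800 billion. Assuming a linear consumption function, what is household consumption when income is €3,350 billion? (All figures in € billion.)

MPS = ΔS/ΔY = (1386 − 1008)/(6800 − 5400) = 378/1400 = 0.27
MPC = 1 − MPS = 0.73
Autonomous saving = 1008 − 0.27(5400) = -450, so a = 450
C = 450 + 0.73(3350) = 450 + 2445.5 = 2895.5

C = 2895.5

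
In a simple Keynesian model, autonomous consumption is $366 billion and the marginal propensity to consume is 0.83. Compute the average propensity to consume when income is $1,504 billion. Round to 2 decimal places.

APC = 1.07

C = 366 + 0.83(1504) = 1614.32
APC = C/Y = 1614.32/1504 = 1.07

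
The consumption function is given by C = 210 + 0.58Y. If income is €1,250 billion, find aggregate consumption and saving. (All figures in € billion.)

C = 210 + 0.58(1250) = 210 + 725 = 935
S = Y − C = 1250 − 935 = 315

C = 935; S = 315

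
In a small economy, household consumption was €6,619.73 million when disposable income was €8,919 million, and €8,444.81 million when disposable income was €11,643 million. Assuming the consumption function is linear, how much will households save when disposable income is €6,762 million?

MPC = (8444.81 − 6619.73)/(11643 − 8919) = 1825.08/2724 = 0.67
a = 6619.73 − 0.67(8919) = 6619.73 − 5975.73 = 644
C = 644 + 0.67(6762) = 5174.54
S = 6762 − 5174.54 = 1587.46

S = 1587.46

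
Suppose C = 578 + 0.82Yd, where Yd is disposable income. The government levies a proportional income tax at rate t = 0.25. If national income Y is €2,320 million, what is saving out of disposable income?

Yd = (1 − 0.25)(2320) = 0.75(2320) = 1740
C = 578 + 0.82(1740) = 578 + 1426.8 = 2004.8
S = Yd − C = 1740 − 2004.8 = -264.8

S = -264.8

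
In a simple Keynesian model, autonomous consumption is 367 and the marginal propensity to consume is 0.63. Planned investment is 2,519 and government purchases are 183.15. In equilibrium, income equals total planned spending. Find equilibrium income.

Y = C + I + G = 367 + 0.63Y + 2519 + 183.15
Y − 0.63Y = 3069.15
0.37Y = 3069.15, so Y = 3069.15/0.37 = 8295

Y = 8295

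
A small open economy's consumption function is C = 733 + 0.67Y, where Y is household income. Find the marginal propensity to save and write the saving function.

MPS = 1 − MPC = 1 − 0.67 = 0.33
S = Y − C = -733 + 0.33Y

MPS = 0.33; S = -733 + 0.33Y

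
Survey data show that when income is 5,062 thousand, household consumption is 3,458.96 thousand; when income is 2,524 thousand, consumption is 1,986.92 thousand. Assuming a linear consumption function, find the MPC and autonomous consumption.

MPC = ΔC/ΔY = (3458.96 − 1986.92)/(5062 − 2524) = 1472.04/2538 = 0.58
a = C − MPC·Y = 1986.92 − 0.58(2524) = 1986.92 − 1463.92 = 523

MPC = 0.58; a = 523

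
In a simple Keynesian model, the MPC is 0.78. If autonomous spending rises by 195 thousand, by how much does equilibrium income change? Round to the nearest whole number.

ΔY ≈ 886

The multiplier is 1/(1 − MPC) = 1/0.22.
ΔY = 195/0.22 = 886.36 ≈ 886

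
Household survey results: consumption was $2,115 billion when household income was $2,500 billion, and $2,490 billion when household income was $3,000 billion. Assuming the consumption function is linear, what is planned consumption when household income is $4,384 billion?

MPC = (2490 − 2115)/(3000 − 2500) = 375/500 = 0.75
a = 2115 − 0.75(2500) = 2115 − 1875 = 240
C = 240 + 0.75(4384) = 240 + 3288 = 3528

C = 3528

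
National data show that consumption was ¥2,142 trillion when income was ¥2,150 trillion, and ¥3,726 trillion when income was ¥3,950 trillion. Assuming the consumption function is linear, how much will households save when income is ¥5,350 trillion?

MPC = (3726 − 2142)/(3950 − 2150) = 1584/1800 = 0.88
a = 2142 − 0.88(2150) = 2142 − 1892 = 250
C = 250 + 0.88(5350) = 4958
S = 5350 − 4958 = 392

S = 392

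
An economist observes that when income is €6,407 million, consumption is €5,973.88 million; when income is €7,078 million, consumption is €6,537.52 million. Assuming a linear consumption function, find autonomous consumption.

MPC = ΔC/ΔY = (6537.52 − 5973.88)/(7078 − 6407) = 563.64/671 = 0.84
a = C − MPC·Y = 5973.88 − 0.84(6407) = 5973.88 − 5381.88 = 592

a = 592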